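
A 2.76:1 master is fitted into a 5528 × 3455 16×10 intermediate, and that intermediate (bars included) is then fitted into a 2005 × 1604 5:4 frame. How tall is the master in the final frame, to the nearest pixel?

First fit — 2.76:1 into 5528×3455 spans the width: 5528.00 × 2002.90.
The 16×10 canvas is width-limited in 2005×1604, giving 2005.00 × 1253.12; scale factor 0.3627.
Applying the same ×0.3627: 2002.90 → 726.45.

726 px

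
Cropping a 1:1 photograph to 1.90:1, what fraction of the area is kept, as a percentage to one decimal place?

52.6%

The width stays; only height is cut (since 1.90:1 is wider than 1:1).
Area ratio = (1.000)/(1.900) = 52.63% retained.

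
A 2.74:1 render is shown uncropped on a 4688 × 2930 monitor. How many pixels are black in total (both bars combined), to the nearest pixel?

Since 2.740 > 1.600, the render is width-limited.
Content height = 4688 / 2.740 ≈ 1710.9489 px.
2930 − 1710.9489 = 1219.0511 px of bars.
That's 1219.0511 × 4688 ≈ 5714912 black pixels.

5714912 pixels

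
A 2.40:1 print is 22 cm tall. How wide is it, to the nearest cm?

22 × 2.400 = 52.80.

53 cm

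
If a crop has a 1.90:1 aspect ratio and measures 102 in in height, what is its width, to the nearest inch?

102 × 1.900 = 193.80.

194 in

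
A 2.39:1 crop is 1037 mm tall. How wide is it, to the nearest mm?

2478 mm

1037 × 2.390 = 2478.43.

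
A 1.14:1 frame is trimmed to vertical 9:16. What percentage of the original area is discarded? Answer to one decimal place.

50.7%

The height stays; only width is cut (since vertical 9:16 is narrower than 1.14:1).
Fraction kept = (0.562)/(1.140) ≈ 49.34%, so 50.66% is lost.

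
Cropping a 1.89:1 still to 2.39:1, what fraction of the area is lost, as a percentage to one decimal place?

20.9%

Going from 1.89:1 to 2.39:1 means cutting height while keeping width.
(1.890)/(2.390) ≈ 0.791 of the area survives, leaving 20.92% discarded.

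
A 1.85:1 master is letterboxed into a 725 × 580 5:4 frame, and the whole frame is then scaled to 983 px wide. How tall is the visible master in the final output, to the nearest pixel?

Fitted into 725×580, the master spans the width; its height is 725 / 1.850 ≈ 391.89 px.
Scaling 725 → 983 is ×1.3559, so the height becomes 391.89 × 1.3559 ≈ 531.35 px.

531 px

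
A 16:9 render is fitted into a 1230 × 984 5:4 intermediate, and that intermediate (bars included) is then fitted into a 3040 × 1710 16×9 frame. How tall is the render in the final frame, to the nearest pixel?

Inside the 1230×984 canvas the render is width-limited at 1230.00 × 691.88.
5:4 in 3040×1710: fills the height, so the intermediate becomes 2137.50 × 1710.00 — a scale of ×1.7378.
So the render's height is 691.88 × 1.7378 ≈ 1202.34.

1202 px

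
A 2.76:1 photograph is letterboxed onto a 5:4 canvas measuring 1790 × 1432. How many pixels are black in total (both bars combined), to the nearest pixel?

1402374 pixels

2.76:1 is wider than 5:4, so it spans the full width.
Content height = 1790 / 2.760 ≈ 648.5507 px.
1432 − 648.5507 = 783.4493 px of bars.
Bar area = 783.4493 × 1790 ≈ 1402374 px.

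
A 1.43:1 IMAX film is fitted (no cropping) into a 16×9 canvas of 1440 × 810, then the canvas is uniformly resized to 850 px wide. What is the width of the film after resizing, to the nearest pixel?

684 px

Fitted into 1440×810, the film spans the height; its width is 810 × 1.430 ≈ 1158.30 px.
Scaling 1440 → 850 is ×0.5903, so the width becomes 1158.30 × 0.5903 ≈ 683.72 px.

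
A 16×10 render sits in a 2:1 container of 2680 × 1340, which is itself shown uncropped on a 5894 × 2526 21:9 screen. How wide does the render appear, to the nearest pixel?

4042 px

Inside the 2680×1340 canvas the render is height-limited at 2144.00 × 1340.00.
2:1 in 5894×2526: fills the height, so the intermediate becomes 5052.00 × 2526.00 — a scale of ×1.8851.
Applying the same ×1.8851: 2144.00 → 4041.60.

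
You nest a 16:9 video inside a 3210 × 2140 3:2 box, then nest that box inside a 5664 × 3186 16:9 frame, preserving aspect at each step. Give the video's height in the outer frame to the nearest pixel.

16:9 in 3210×2140: fills the width, so the video is 3210.00 × 1805.62.
3:2 in 5664×3186: fills the height, so the intermediate becomes 4779.00 × 3186.00 — a scale of ×1.4888.
So the video's height is 1805.62 × 1.4888 ≈ 2688.19.

2688 px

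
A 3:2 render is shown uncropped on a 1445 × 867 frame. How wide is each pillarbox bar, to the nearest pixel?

72 px

3:2 (1.500) < 5:3 (1.667), so the render fills the height.
The render is 867 × 3/2 ≈ 1300.50 px wide.
1445 − 1300.50 = 144.50 px of bars (72.25 each).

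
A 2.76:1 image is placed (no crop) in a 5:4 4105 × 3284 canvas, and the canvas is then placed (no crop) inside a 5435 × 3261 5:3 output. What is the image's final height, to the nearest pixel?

1477 px

First fit — 2.76:1 into 4105×3284 spans the width: 4105.00 × 1487.32.
Second fit — the 5:4 canvas into 5435×3261 spans the height: 4076.25 × 3261.00 (×0.9930 from 4105×3284).
The image scales with it: height 1487.32 × 0.9930 ≈ 1476.90.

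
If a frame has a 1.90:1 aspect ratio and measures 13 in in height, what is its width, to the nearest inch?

At 1.90:1, 13 × 1.900 ≈ 24.70.

25 in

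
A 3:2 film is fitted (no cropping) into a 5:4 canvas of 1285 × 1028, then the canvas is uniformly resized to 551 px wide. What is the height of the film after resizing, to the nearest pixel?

367 px

Fitted into 1285×1028, the film spans the width; its height is 1285 × 2/3 ≈ 856.67 px.
The frame scales by 551/1285 = 0.4288; 856.67 × 0.4288 ≈ 367.33 px.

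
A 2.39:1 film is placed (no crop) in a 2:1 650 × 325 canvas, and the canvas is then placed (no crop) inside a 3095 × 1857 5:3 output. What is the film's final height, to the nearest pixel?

1295 px

Inside the 650×325 canvas the film is width-limited at 650.00 × 271.97.
The 2:1 canvas is width-limited in 3095×1857, giving 3095.00 × 1547.50; scale factor 4.7615.
So the film's height is 271.97 × 4.7615 ≈ 1294.98.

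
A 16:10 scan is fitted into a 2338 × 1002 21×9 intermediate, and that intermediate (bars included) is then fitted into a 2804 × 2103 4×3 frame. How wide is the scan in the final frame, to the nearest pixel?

1923 px

16:10 in 2338×1002: fills the height, so the scan is 1603.20 × 1002.00.
The 21×9 canvas is width-limited in 2804×2103, giving 2804.00 × 1201.71; scale factor 1.1993.
So the scan's width is 1603.20 × 1.1993 ≈ 1922.74.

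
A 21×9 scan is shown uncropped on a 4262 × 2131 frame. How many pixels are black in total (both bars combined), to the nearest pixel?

1297475 pixels

Since 2.333 > 2.000, the scan is width-limited.
Content height = 4262 × 9/21 ≈ 1826.5714 px.
Leftover height: 2131 − 1826.5714 = 304.4286 px.
Bar area = 304.4286 × 4262 ≈ 1297475 px.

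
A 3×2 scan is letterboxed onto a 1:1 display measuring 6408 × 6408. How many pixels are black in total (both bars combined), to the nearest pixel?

3×2 is wider than 1:1, so it spans the full width.
That makes the image 4272.0000 px tall (6408 × 2/3).
Black = 6408 − 4272.0000 = 2136.0000 px.
Bar area = 2136.0000 × 6408 ≈ 13687488 px.

13687488 pixels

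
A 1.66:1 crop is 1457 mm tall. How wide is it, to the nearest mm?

1457 × 1.660 = 2418.62.

2419 mm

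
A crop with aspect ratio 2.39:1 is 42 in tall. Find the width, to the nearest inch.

100 in

42 × 2.390 = 100.38.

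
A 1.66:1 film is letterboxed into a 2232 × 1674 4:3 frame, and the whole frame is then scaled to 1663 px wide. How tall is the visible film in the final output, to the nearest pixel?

In the 2232×1674 frame the film fills the width: height = 2232 / 1.660 ≈ 1344.58 px.
Scaling 2232 → 1663 is ×0.7451, so the height becomes 1344.58 × 0.7451 ≈ 1001.81 px.

1002 px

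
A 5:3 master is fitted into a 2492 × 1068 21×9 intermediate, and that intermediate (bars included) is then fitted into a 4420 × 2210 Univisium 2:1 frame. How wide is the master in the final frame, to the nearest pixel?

First fit — 5:3 into 2492×1068 spans the height: 1780.00 × 1068.00.
21×9 in 4420×2210: fills the width, so the intermediate becomes 4420.00 × 1894.29 — a scale of ×1.7737.
So the master's width is 1780.00 × 1.7737 ≈ 3157.14.

3157 px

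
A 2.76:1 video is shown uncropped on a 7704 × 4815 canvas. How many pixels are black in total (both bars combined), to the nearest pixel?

Since 2.760 > 1.600, the video is width-limited.
Content height = 7704 / 2.760 ≈ 2791.3043 px.
4815 − 2791.3043 = 2023.6957 px of bars.
Bar area = 2023.6957 × 7704 ≈ 15590551 px.

15590551 pixels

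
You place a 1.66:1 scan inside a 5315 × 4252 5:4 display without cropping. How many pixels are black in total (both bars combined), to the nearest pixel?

Since 1.660 > 1.250, the scan is width-limited.
The scan is 5315 / 1.660 ≈ 3201.8072 px tall.
4252 − 3201.8072 = 1050.1928 px of bars.
Bar area = 1050.1928 × 5315 ≈ 5581775 px.

5581775 pixels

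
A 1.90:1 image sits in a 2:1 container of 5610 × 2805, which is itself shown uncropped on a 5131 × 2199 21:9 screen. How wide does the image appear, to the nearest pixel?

First fit — 1.90:1 into 5610×2805 spans the height: 5329.50 × 2805.00.
2:1 in 5131×2199: fills the height, so the intermediate becomes 4398.00 × 2199.00 — a scale of ×0.7840.
Applying the same ×0.7840: 5329.50 → 4178.10.

4178 px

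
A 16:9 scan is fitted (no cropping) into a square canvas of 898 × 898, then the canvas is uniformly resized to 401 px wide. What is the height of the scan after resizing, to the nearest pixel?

226 px

Fitted into 898×898, the scan spans the width; its height is 898 × 9/16 ≈ 505.12 px.
Resizing to 401 px wide multiplies everything by 0.4465: 505.12 → 225.56 px.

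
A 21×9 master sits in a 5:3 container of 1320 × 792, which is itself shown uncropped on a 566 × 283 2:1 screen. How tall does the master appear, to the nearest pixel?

202 px

Inside the 1320×792 canvas the master is width-limited at 1320.00 × 565.71.
The 5:3 canvas is height-limited in 566×283, giving 471.67 × 283.00; scale factor 0.3573.
The master scales with it: height 565.71 × 0.3573 ≈ 202.14.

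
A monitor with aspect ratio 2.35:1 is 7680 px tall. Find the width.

7680 × 2.350 = 18048.

18048 px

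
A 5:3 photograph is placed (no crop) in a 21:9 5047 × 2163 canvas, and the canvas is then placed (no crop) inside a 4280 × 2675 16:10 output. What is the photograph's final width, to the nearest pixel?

3057 px

First fit — 5:3 into 5047×2163 spans the height: 3605.00 × 2163.00.
The 21:9 canvas is width-limited in 4280×2675, giving 4280.00 × 1834.29; scale factor 0.8480.
The photograph scales with it: width 3605.00 × 0.8480 ≈ 3057.14.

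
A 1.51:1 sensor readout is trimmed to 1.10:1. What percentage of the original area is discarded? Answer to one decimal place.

Going from 1.51:1 to 1.10:1 means cutting width while keeping height.
(1.100)/(1.510) ≈ 0.728 of the area survives, leaving 27.15% discarded.

27.2%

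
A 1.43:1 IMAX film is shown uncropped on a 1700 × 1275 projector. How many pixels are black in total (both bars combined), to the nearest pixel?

1.43:1 IMAX (1.430) > 4:3 (1.333), so the film fills the width.
That makes the image 1188.8112 px tall (1700 / 1.430).
Black = 1275 − 1188.8112 = 86.1888 px.
Bar area = 86.1888 × 1700 ≈ 146521 px.

146521 pixels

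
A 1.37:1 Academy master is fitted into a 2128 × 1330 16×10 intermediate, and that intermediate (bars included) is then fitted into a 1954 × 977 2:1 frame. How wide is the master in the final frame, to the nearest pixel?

Inside the 2128×1330 canvas the master is height-limited at 1822.10 × 1330.00.
Second fit — the 16×10 canvas into 1954×977 spans the height: 1563.20 × 977.00 (×0.7346 from 2128×1330).
Applying the same ×0.7346: 1822.10 → 1338.49.

1338 px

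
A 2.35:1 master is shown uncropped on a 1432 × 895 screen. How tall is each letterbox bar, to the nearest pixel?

Since 2.350 > 1.600, the master is width-limited.
Content height = 1432 / 2.350 ≈ 609.36 px.
Black = 895 − 609.36 = 285.64 px, or 142.82 per bar.

143 px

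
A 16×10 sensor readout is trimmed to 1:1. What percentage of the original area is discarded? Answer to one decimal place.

37.5%

1:1 is narrower than 16×10, so the crop keeps the full height and trims the width.
(1.000)/(1.600) ≈ 0.625 of the area survives, leaving 37.50% discarded.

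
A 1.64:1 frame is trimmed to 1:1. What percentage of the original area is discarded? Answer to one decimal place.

39.0%

1:1 is narrower than 1.64:1, so the crop keeps the full height and trims the width.
Area ratio = (1.000)/(1.640) = 60.98%; the remaining 39.02% is cropped out.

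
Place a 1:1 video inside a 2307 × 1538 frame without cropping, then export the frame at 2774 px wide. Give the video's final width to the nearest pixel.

1849 px

Fitted into 2307×1538, the video spans the height; its width is 1538 × 1/1 ≈ 1538.00 px.
Scaling 2307 → 2774 is ×1.2024, so the width becomes 1538.00 × 1.2024 ≈ 1849.33 px.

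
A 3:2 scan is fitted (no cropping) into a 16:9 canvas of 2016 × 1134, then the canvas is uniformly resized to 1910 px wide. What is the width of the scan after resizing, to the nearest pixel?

At 2016×1134 the scan is height-limited, so width = 1134 × 3/2 ≈ 1701.00 px.
Scaling 2016 → 1910 is ×0.9474, so the width becomes 1701.00 × 0.9474 ≈ 1611.56 px.

1612 px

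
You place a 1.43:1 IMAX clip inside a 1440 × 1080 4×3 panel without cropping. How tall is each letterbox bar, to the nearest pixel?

37 px

1.43:1 IMAX is wider than 4×3, so it spans the full width.
That makes the image 1006.99 px tall (1440 / 1.430).
1080 − 1006.99 = 73.01 px of bars (36.50 each).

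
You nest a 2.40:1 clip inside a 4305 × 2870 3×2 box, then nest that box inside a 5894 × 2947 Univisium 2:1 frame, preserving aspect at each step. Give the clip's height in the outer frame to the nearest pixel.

1842 px

Inside the 4305×2870 canvas the clip is width-limited at 4305.00 × 1793.75.
The 3×2 canvas is height-limited in 5894×2947, giving 4420.50 × 2947.00; scale factor 1.0268.
The clip scales with it: height 1793.75 × 1.0268 ≈ 1841.88.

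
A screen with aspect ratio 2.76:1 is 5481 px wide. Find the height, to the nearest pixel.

1986 px

5481 / 2.760 = 1985.87.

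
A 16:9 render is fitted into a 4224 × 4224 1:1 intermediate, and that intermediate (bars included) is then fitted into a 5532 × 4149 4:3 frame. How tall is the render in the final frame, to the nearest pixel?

2334 px

First fit — 16:9 into 4224×4224 spans the width: 4224.00 × 2376.00.
The 1:1 canvas is height-limited in 5532×4149, giving 4149.00 × 4149.00; scale factor 0.9822.
The render scales with it: height 2376.00 × 0.9822 ≈ 2333.81.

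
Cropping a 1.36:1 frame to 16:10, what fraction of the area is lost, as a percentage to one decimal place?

16:10 is wider than 1.36:1, so the crop keeps the full width and trims the height.
Fraction kept = (1.360)/(1.600) ≈ 85.00%, so 15.00% is lost.

15.0%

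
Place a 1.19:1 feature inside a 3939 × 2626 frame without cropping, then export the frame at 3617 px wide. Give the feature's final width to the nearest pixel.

2869 px

At 3939×2626 the feature is height-limited, so width = 2626 × 1.190 ≈ 3124.94 px.
The frame scales by 3617/3939 = 0.9183; 3124.94 × 0.9183 ≈ 2869.49 px.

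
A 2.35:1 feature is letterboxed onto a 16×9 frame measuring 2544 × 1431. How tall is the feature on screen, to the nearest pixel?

1083 px

2.35:1 (2.350) > 16×9 (1.778), so the feature fills the width.
The feature is 2544 / 2.350 ≈ 1082.55 px tall.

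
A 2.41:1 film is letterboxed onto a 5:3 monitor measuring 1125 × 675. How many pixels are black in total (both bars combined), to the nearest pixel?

2.41:1 (2.410) > 5:3 (1.667), so the film fills the width.
That makes the image 466.8050 px tall (1125 / 2.410).
Black = 675 − 466.8050 = 208.1950 px.
Across the 1125-px span: 208.1950 × 1125 ≈ 234219 px.

234219 pixels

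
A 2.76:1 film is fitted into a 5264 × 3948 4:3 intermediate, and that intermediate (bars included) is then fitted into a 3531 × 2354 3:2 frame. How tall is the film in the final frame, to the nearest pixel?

1137 px

2.76:1 in 5264×3948: fills the width, so the film is 5264.00 × 1907.25.
The 4:3 canvas is height-limited in 3531×2354, giving 3138.67 × 2354.00; scale factor 0.5963.
The film scales with it: height 1907.25 × 0.5963 ≈ 1137.20.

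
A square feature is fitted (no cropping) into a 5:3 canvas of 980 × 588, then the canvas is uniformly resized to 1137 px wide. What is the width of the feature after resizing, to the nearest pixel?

682 px

At 980×588 the feature is height-limited, so width = 588 × 1/1 ≈ 588.00 px.
The frame scales by 1137/980 = 1.1602; 588.00 × 1.1602 ≈ 682.20 px.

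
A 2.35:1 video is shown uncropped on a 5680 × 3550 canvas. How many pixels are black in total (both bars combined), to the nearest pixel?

6435319 pixels

Since 2.350 > 1.600, the video is width-limited.
The video is 5680 / 2.350 ≈ 2417.0213 px tall.
Black = 3550 − 2417.0213 = 1132.9787 px.
Across the 5680-px span: 1132.9787 × 5680 ≈ 6435319 px.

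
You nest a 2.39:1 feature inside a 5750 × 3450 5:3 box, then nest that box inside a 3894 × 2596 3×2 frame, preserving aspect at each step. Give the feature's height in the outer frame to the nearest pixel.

First fit — 2.39:1 into 5750×3450 spans the width: 5750.00 × 2405.86.
The 5:3 canvas is width-limited in 3894×2596, giving 3894.00 × 2336.40; scale factor 0.6772.
Applying the same ×0.6772: 2405.86 → 1629.29.

1629 px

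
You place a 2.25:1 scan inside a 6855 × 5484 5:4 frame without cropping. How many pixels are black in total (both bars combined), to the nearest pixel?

Since 2.250 > 1.250, the scan is width-limited.
Content height = 6855 / 2.250 ≈ 3046.6667 px.
Leftover height: 5484 − 3046.6667 = 2437.3333 px.
Bar area = 2437.3333 × 6855 ≈ 16707920 px.

16707920 pixels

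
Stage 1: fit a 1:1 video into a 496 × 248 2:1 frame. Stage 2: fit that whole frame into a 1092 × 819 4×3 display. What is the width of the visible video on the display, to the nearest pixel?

Inside the 496×248 canvas the video is height-limited at 248.00 × 248.00.
The 2:1 canvas is width-limited in 1092×819, giving 1092.00 × 546.00; scale factor 2.2016.
Applying the same ×2.2016: 248.00 → 546.00.

546 px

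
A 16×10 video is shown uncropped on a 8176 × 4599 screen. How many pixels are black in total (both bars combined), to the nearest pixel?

Since 1.600 < 1.778, the video is height-limited.
Content width = 4599 × 16/10 ≈ 7358.4000 px.
8176 − 7358.4000 = 817.6000 px of bars.
That's 817.6000 × 4599 ≈ 3760142 black pixels.

3760142 pixels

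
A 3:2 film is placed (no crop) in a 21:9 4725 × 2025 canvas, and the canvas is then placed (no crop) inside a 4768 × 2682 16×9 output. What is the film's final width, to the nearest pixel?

3065 px

3:2 in 4725×2025: fills the height, so the film is 3037.50 × 2025.00.
The 21:9 canvas is width-limited in 4768×2682, giving 4768.00 × 2043.43; scale factor 1.0091.
Applying the same ×1.0091: 3037.50 → 3065.14.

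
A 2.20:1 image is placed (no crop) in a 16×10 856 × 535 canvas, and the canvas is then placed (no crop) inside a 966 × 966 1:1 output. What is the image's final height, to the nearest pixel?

439 px

First fit — 2.20:1 into 856×535 spans the width: 856.00 × 389.09.
The 16×10 canvas is width-limited in 966×966, giving 966.00 × 603.75; scale factor 1.1285.
So the image's height is 389.09 × 1.1285 ≈ 439.09.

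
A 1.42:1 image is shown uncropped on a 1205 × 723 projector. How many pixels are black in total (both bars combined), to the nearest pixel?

128940 pixels

1.42:1 (1.420) < 5:3 (1.667), so the image fills the height.
That makes the image 1026.6600 px wide (723 × 1.420).
Black = 1205 − 1026.6600 = 178.3400 px.
Across the 723-px span: 178.3400 × 723 ≈ 128940 px.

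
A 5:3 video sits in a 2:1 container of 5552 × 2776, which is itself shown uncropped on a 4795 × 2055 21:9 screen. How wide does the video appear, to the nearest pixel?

3425 px

5:3 in 5552×2776: fills the height, so the video is 4626.67 × 2776.00.
The 2:1 canvas is height-limited in 4795×2055, giving 4110.00 × 2055.00; scale factor 0.7403.
Applying the same ×0.7403: 4626.67 → 3425.00.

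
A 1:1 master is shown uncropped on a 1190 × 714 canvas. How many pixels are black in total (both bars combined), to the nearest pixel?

1:1 (1.000) < 5:3 (1.667), so the master fills the height.
That makes the image 714.0000 px wide (714 × 1/1).
Leftover width: 1190 − 714.0000 = 476.0000 px.
Bar area = 476.0000 × 714 ≈ 339864 px.

339864 pixels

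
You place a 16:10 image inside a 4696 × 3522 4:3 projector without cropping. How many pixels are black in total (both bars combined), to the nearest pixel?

16:10 is wider than 4:3, so it spans the full width.
The image is 4696 × 10/16 ≈ 2935.0000 px tall.
3522 − 2935.0000 = 587.0000 px of bars.
Across the 4696-px span: 587.0000 × 4696 ≈ 2756552 px.

2756552 pixels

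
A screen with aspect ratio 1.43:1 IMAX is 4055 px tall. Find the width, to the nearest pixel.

4055 × 1.430 = 5798.65.

5799 px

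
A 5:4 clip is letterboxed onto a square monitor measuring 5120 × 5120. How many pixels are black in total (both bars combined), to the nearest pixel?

5242880 pixels

Since 1.250 > 1.000, the clip is width-limited.
Content height = 5120 × 4/5 ≈ 4096.0000 px.
Leftover height: 5120 − 4096.0000 = 1024.0000 px.
Bar area = 1024.0000 × 5120 ≈ 5242880 px.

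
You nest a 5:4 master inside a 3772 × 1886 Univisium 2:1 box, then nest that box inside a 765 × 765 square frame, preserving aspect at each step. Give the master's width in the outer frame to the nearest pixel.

5:4 in 3772×1886: fills the height, so the master is 2357.50 × 1886.00.
Univisium 2:1 in 765×765: fills the width, so the intermediate becomes 765.00 × 382.50 — a scale of ×0.2028.
Applying the same ×0.2028: 2357.50 → 478.12.

478 px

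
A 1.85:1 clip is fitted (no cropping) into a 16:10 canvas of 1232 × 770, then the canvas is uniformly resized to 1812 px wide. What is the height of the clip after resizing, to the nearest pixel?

Fitted into 1232×770, the clip spans the width; its height is 1232 / 1.850 ≈ 665.95 px.
Resizing to 1812 px wide multiplies everything by 1.4708: 665.95 → 979.46 px.

979 px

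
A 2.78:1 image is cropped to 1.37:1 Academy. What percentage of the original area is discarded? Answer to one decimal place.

50.7%

1.37:1 Academy is narrower than 2.78:1, so the crop keeps the full height and trims the width.
(1.370)/(2.780) ≈ 0.493 of the area survives, leaving 50.72% discarded.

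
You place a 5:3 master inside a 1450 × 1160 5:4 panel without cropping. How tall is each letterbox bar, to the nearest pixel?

145 px

Since 1.667 > 1.250, the master is width-limited.
The master is 1450 × 3/5 ≈ 870.00 px tall.
1160 − 870.00 = 290.00 px of bars (145.00 each).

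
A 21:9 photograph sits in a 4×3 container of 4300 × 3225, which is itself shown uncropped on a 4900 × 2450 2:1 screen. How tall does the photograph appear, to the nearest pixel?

First fit — 21:9 into 4300×3225 spans the width: 4300.00 × 1842.86.
Second fit — the 4×3 canvas into 4900×2450 spans the height: 3266.67 × 2450.00 (×0.7597 from 4300×3225).
The photograph scales with it: height 1842.86 × 0.7597 ≈ 1400.00.

1400 px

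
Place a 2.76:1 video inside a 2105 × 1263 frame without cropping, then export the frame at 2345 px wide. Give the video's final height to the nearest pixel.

Fitted into 2105×1263, the video spans the width; its height is 2105 / 2.760 ≈ 762.68 px.
Resizing to 2345 px wide multiplies everything by 1.1140: 762.68 → 849.64 px.

850 px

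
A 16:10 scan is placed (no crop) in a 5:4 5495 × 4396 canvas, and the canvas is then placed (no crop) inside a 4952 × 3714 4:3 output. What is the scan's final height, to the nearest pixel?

2902 px

Inside the 5495×4396 canvas the scan is width-limited at 5495.00 × 3434.38.
5:4 in 4952×3714: fills the height, so the intermediate becomes 4642.50 × 3714.00 — a scale of ×0.8449.
So the scan's height is 3434.38 × 0.8449 ≈ 2901.56.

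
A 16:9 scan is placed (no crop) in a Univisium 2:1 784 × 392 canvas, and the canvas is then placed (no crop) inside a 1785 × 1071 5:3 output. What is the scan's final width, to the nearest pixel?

Inside the 784×392 canvas the scan is height-limited at 696.89 × 392.00.
Univisium 2:1 in 1785×1071: fills the width, so the intermediate becomes 1785.00 × 892.50 — a scale of ×2.2768.
So the scan's width is 696.89 × 2.2768 ≈ 1586.67.

1587 px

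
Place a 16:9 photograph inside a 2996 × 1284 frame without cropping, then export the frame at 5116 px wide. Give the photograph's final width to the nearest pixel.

3898 px

At 2996×1284 the photograph is height-limited, so width = 1284 × 16/9 ≈ 2282.67 px.
Scaling 2996 → 5116 is ×1.7076, so the width becomes 2282.67 × 1.7076 ≈ 3897.90 px.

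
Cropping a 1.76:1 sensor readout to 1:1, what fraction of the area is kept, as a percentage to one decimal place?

56.8%

Going from 1.76:1 to 1:1 means cutting width while keeping height.
Area ratio = (1.000)/(1.760) = 56.82% retained.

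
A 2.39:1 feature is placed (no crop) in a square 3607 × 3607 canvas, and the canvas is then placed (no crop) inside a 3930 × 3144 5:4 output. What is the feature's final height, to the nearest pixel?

1315 px

First fit — 2.39:1 into 3607×3607 spans the width: 3607.00 × 1509.21.
Second fit — the square canvas into 3930×3144 spans the height: 3144.00 × 3144.00 (×0.8716 from 3607×3607).
Applying the same ×0.8716: 1509.21 → 1315.48.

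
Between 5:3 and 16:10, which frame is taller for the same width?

16:10

5:3 = 1.667 and 16:10 = 1.6; 1.667 > 1.6. The smaller width-to-height ratio is the taller frame.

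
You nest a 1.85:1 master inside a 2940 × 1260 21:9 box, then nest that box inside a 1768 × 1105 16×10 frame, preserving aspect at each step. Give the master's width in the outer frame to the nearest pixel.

First fit — 1.85:1 into 2940×1260 spans the height: 2331.00 × 1260.00.
Second fit — the 21:9 canvas into 1768×1105 spans the width: 1768.00 × 757.71 (×0.6014 from 2940×1260).
Applying the same ×0.6014: 2331.00 → 1401.77.

1402 px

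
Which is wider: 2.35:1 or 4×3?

2.35:1

2.35 and 4×3 = 1.333; 2.35 > 1.333.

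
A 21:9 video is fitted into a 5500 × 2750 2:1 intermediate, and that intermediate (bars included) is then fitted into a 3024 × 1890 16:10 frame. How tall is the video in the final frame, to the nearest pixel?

21:9 in 5500×2750: fills the width, so the video is 5500.00 × 2357.14.
The 2:1 canvas is width-limited in 3024×1890, giving 3024.00 × 1512.00; scale factor 0.5498.
Applying the same ×0.5498: 2357.14 → 1296.00.

1296 px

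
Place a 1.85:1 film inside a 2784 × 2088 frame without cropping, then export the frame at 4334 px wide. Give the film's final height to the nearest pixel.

2343 px

Fitted into 2784×2088, the film spans the width; its height is 2784 / 1.850 ≈ 1504.86 px.
The frame scales by 4334/2784 = 1.5568; 1504.86 × 1.5568 ≈ 2342.70 px.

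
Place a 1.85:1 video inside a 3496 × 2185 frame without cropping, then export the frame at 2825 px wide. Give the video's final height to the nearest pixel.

In the 3496×2185 frame the video fills the width: height = 3496 / 1.850 ≈ 1889.73 px.
Scaling 3496 → 2825 is ×0.8081, so the height becomes 1889.73 × 0.8081 ≈ 1527.03 px.

1527 px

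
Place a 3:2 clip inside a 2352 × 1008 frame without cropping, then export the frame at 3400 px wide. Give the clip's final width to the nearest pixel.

At 2352×1008 the clip is height-limited, so width = 1008 × 3/2 ≈ 1512.00 px.
Scaling 2352 → 3400 is ×1.4456, so the width becomes 1512.00 × 1.4456 ≈ 2185.71 px.

2186 px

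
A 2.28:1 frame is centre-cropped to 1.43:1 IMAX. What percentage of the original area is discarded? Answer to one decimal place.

1.43:1 IMAX is narrower than 2.28:1, so the crop keeps the full height and trims the width.
(1.430)/(2.280) ≈ 0.627 of the area survives, leaving 37.28% discarded.

37.3%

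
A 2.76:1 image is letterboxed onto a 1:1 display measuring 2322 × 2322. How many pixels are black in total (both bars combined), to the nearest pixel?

Since 2.760 > 1.000, the image is width-limited.
Content height = 2322 / 2.760 ≈ 841.3043 px.
Leftover height: 2322 − 841.3043 = 1480.6957 px.
Across the 2322-px span: 1480.6957 × 2322 ≈ 3438175 px.

3438175 pixels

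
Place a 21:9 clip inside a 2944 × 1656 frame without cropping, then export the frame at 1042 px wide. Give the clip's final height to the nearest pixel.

At 2944×1656 the clip is width-limited, so height = 2944 × 9/21 ≈ 1261.71 px.
The frame scales by 1042/2944 = 0.3539; 1261.71 × 0.3539 ≈ 446.57 px.

447 px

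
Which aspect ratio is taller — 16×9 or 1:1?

1:1

16×9 = 1.778 and 1; 1.778 > 1. The smaller width-to-height ratio is the taller frame.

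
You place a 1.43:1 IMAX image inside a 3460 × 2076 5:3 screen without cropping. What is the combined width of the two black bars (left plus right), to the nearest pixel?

491 px

1.43:1 IMAX is narrower than 5:3, so it spans the full height.
Content width = 2076 × 1.430 ≈ 2968.68 px.
Leftover width: 3460 − 2968.68 = 491.32 px.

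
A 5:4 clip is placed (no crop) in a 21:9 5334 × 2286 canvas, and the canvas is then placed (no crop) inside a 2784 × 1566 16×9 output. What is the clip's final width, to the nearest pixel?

1491 px

Inside the 5334×2286 canvas the clip is height-limited at 2857.50 × 2286.00.
21:9 in 2784×1566: fills the width, so the intermediate becomes 2784.00 × 1193.14 — a scale of ×0.5219.
Applying the same ×0.5219: 2857.50 → 1491.43.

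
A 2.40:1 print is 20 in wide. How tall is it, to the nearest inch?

8 in

20 / 2.400 = 8.33.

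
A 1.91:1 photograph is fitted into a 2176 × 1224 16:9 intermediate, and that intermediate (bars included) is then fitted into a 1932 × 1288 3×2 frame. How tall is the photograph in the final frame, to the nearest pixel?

1012 px

First fit — 1.91:1 into 2176×1224 spans the width: 2176.00 × 1139.27.
The 16:9 canvas is width-limited in 1932×1288, giving 1932.00 × 1086.75; scale factor 0.8879.
So the photograph's height is 1139.27 × 0.8879 ≈ 1011.52.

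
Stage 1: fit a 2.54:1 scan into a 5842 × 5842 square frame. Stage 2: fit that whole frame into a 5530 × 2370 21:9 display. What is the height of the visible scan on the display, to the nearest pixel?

933 px

Inside the 5842×5842 canvas the scan is width-limited at 5842.00 × 2300.00.
Second fit — the square canvas into 5530×2370 spans the height: 2370.00 × 2370.00 (×0.4057 from 5842×5842).
So the scan's height is 2300.00 × 0.4057 ≈ 933.07.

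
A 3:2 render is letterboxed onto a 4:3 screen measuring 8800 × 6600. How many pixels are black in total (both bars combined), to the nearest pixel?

6453333 pixels

3:2 (1.500) > 4:3 (1.333), so the render fills the width.
Content height = 8800 × 2/3 ≈ 5866.6667 px.
Leftover height: 6600 − 5866.6667 = 733.3333 px.
Bar area = 733.3333 × 8800 ≈ 6453333 px.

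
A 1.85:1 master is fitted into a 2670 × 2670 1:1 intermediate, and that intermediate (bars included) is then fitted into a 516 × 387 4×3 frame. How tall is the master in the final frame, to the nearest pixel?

1.85:1 in 2670×2670: fills the width, so the master is 2670.00 × 1443.24.
Second fit — the 1:1 canvas into 516×387 spans the height: 387.00 × 387.00 (×0.1449 from 2670×2670).
So the master's height is 1443.24 × 0.1449 ≈ 209.19.

209 px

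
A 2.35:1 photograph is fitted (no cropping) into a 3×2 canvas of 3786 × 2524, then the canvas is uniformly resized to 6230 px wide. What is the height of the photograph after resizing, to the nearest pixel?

2651 px

In the 3786×2524 frame the photograph fills the width: height = 3786 / 2.350 ≈ 1611.06 px.
Scaling 3786 → 6230 is ×1.6455, so the height becomes 1611.06 × 1.6455 ≈ 2651.06 px.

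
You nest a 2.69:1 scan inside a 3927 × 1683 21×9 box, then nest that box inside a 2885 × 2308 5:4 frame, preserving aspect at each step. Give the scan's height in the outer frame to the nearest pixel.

2.69:1 in 3927×1683: fills the width, so the scan is 3927.00 × 1459.85.
The 21×9 canvas is width-limited in 2885×2308, giving 2885.00 × 1236.43; scale factor 0.7347.
So the scan's height is 1459.85 × 0.7347 ≈ 1072.49.

1072 px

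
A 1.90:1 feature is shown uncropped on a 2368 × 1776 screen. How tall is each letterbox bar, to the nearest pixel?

265 px

Since 1.900 > 1.333, the feature is width-limited.
The feature is 2368 / 1.900 ≈ 1246.32 px tall.
Leftover height: 1776 − 1246.32 = 529.68 px → 264.84 each side.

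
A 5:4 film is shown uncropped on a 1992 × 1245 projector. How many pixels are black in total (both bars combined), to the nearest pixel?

Since 1.250 < 1.600, the film is height-limited.
The film is 1245 × 5/4 ≈ 1556.2500 px wide.
1992 − 1556.2500 = 435.7500 px of bars.
Across the 1245-px span: 435.7500 × 1245 ≈ 542509 px.

542509 pixels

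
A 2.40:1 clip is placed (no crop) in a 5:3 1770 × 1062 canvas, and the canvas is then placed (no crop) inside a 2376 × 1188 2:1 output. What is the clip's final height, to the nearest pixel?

825 px

Inside the 1770×1062 canvas the clip is width-limited at 1770.00 × 737.50.
5:3 in 2376×1188: fills the height, so the intermediate becomes 1980.00 × 1188.00 — a scale of ×1.1186.
Applying the same ×1.1186: 737.50 → 825.00.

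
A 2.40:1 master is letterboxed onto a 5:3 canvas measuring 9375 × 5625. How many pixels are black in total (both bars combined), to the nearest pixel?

16113281 pixels

2.40:1 (2.400) > 5:3 (1.667), so the master fills the width.
That makes the image 3906.2500 px tall (9375 / 2.400).
Leftover height: 5625 − 3906.2500 = 1718.7500 px.
Bar area = 1718.7500 × 9375 ≈ 16113281 px.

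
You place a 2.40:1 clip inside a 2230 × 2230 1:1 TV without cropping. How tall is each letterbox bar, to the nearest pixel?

650 px

2.40:1 (2.400) > 1:1 (1.000), so the clip fills the width.
Content height = 2230 / 2.400 ≈ 929.17 px.
Black = 2230 − 929.17 = 1300.83 px, or 650.42 per bar.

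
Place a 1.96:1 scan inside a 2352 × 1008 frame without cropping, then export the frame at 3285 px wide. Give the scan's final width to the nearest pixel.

In the 2352×1008 frame the scan fills the height: width = 1008 × 1.960 ≈ 1975.68 px.
Scaling 2352 → 3285 is ×1.3967, so the width becomes 1975.68 × 1.3967 ≈ 2759.40 px.

2759 px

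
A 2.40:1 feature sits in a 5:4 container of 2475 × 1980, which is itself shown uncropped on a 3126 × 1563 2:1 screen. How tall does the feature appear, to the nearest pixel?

Inside the 2475×1980 canvas the feature is width-limited at 2475.00 × 1031.25.
5:4 in 3126×1563: fills the height, so the intermediate becomes 1953.75 × 1563.00 — a scale of ×0.7894.
So the feature's height is 1031.25 × 0.7894 ≈ 814.06.

814 px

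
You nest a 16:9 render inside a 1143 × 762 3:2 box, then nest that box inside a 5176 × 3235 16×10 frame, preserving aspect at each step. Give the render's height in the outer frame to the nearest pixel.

First fit — 16:9 into 1143×762 spans the width: 1143.00 × 642.94.
The 3:2 canvas is height-limited in 5176×3235, giving 4852.50 × 3235.00; scale factor 4.2454.
The render scales with it: height 642.94 × 4.2454 ≈ 2729.53.

2730 px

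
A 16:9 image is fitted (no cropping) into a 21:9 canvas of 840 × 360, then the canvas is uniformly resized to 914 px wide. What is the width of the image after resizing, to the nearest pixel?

In the 840×360 frame the image fills the height: width = 360 × 16/9 ≈ 640.00 px.
Scaling 840 → 914 is ×1.0881, so the width becomes 640.00 × 1.0881 ≈ 696.38 px.

696 px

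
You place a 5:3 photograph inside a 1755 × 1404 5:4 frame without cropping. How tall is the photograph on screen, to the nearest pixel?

1053 px

5:3 is wider than 5:4, so it spans the full width.
The photograph is 1755 × 3/5 ≈ 1053.00 px tall.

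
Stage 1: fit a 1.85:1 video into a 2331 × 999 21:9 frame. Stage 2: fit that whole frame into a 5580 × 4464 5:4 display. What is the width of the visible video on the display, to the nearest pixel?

1.85:1 in 2331×999: fills the height, so the video is 1848.15 × 999.00.
Second fit — the 21:9 canvas into 5580×4464 spans the width: 5580.00 × 2391.43 (×2.3938 from 2331×999).
Applying the same ×2.3938: 1848.15 → 4424.14.

4424 px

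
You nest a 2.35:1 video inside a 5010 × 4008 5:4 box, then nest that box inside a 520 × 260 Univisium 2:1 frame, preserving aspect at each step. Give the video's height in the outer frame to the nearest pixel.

138 px

First fit — 2.35:1 into 5010×4008 spans the width: 5010.00 × 2131.91.
The 5:4 canvas is height-limited in 520×260, giving 325.00 × 260.00; scale factor 0.0649.
So the video's height is 2131.91 × 0.0649 ≈ 138.30.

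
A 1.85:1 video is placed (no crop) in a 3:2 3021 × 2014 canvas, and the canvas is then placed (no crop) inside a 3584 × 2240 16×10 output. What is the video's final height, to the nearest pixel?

1816 px

1.85:1 in 3021×2014: fills the width, so the video is 3021.00 × 1632.97.
The 3:2 canvas is height-limited in 3584×2240, giving 3360.00 × 2240.00; scale factor 1.1122.
Applying the same ×1.1122: 1632.97 → 1816.22.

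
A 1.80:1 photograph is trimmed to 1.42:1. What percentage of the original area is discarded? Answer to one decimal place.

Going from 1.80:1 to 1.42:1 means cutting width while keeping height.
(1.420)/(1.800) ≈ 0.789 of the area survives, leaving 21.11% discarded.

21.1%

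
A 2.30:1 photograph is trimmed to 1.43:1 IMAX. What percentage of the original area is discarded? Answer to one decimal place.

1.43:1 IMAX is narrower than 2.30:1, so the crop keeps the full height and trims the width.
Fraction kept = (1.430)/(2.300) ≈ 62.17%, so 37.83% is lost.

37.8%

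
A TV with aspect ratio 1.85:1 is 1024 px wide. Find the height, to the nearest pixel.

Height = 1024 / 1.850 = 553.51.

554 px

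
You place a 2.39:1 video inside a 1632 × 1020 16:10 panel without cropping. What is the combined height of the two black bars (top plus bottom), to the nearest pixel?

Since 2.390 > 1.600, the video is width-limited.
The video is 1632 / 2.390 ≈ 682.85 px tall.
Black = 1020 − 682.85 = 337.15 px.

337 px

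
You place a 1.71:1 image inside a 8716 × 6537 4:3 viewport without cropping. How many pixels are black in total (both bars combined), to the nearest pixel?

1.71:1 (1.710) > 4:3 (1.333), so the image fills the width.
The image is 8716 / 1.710 ≈ 5097.0760 px tall.
Leftover height: 6537 − 5097.0760 = 1439.9240 px.
Across the 8716-px span: 1439.9240 × 8716 ≈ 12550377 px.

12550377 pixels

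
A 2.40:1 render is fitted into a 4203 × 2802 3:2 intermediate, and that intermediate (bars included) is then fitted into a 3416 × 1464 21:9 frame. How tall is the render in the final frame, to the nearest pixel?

Inside the 4203×2802 canvas the render is width-limited at 4203.00 × 1751.25.
3:2 in 3416×1464: fills the height, so the intermediate becomes 2196.00 × 1464.00 — a scale of ×0.5225.
The render scales with it: height 1751.25 × 0.5225 ≈ 915.00.

915 px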